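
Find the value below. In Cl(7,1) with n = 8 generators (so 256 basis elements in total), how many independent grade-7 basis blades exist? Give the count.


Number of grade-k basis blades in Cl(p,q) with n = p + q is C(n, k).
n = 7 + 1 = 8
C(8, 7) = 8! / (7! * 1!)
= 40320 / (5040 * 1)
= 8


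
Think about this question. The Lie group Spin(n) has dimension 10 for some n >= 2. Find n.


dim Spin(n) = dim so(n) = n(n-1)/2.
Solve n(n-1)/2 = 10, i.e. n^2 - n - 20 = 0.
Discriminant = 1 + 8*10 = 81
n = (1 + sqrt(81))/2 = (1 + 9)/2 = 5


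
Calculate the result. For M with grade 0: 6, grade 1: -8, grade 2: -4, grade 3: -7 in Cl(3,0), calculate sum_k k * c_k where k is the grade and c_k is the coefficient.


Grade-weighted sum = sum of grade_k * coefficient_k
0*6 = 0
1*(-8) = -8
2*(-4) = -8
3*(-7) = -21
Total = 0 + (-8) + (-8) + (-21) = -37


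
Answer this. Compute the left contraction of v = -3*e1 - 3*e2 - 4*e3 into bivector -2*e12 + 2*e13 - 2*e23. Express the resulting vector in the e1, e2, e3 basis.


Left contraction v _| B = <vB>_1 (grade-1 part of the geometric product vB).
Using e1_|e12 = e2, e2_|e12 = -e1, e1_|e13 = e3, e3_|e13 = -e1, e2_|e23 = e3, e3_|e23 = -e2:
e1 coeff: -v2*b12 - v3*b13 = -(-3)*(-2) - (-4)*(2) = 2
e2 coeff: v1*b12 - v3*b23 = (-3)*(-2) - (-4)*(-2) = -2
e3 coeff: v1*b13 + v2*b23 = (-3)*(2) + (-3)*(-2) = 0
v _| B = 2*e1 - 2*e2 + 0*e3


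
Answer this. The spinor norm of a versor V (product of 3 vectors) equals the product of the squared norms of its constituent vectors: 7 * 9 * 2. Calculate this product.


Spinor norm N(V) = |v1|^2 * |v2|^2 * ... * |v3|^2
= 7 * 9 * 2
Running product: 7, 63, 126
N(V) = 126


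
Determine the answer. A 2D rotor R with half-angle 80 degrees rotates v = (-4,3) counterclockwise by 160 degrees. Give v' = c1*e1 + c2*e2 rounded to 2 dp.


Rotor R = cos(80deg) - sin(80deg)*e12
Rotation angle theta = 2 * 80 = 160 degrees
v' = R*v*~R rotates v by theta.
cos(160deg) = -0.9397, sin(160deg) = 0.3420
v'_1 = -4*cos(160deg) - 3*sin(160deg)
= -4*(-0.9397) - 3*0.3420
= 2.73
v'_2 = -4*sin(160deg) + 3*cos(160deg)
= -4*0.3420 + 3*(-0.9397)
= -4.19
v' = 2.73*e1 - 4.19*e2


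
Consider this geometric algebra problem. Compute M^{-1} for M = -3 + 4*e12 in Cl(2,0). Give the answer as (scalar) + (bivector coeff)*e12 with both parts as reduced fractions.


M = -3 + 4*e12, where e12^2 = -1.
Since M commutes with its reverse ~M = a - b*e12, M * ~M = a^2 - b^2*e12^2 = a^2 + b^2.
So M^{-1} = ~M / (a^2 + b^2) = (a - b*e12)/(a^2 + b^2).
a^2 + b^2 = 9 + 16 = 25
Scalar part = -3/25 = -3/25
Bivector coeff = -4/25 = -4/25
M^{-1} = -3/25 - 4/25*e12


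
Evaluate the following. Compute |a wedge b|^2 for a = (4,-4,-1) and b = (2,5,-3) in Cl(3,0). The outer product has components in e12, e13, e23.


a wedge b = (a1*b2 - a2*b1)*e12 + (a1*b3 - a3*b1)*e13 + (a2*b3 - a3*b2)*e23
e12 coeff: 4*5 - (-4)*2 = 20 - (-8) = 28
e13 coeff: 4*(-3) - (-1)*2 = -12 - (-2) = -10
e23 coeff: (-4)*(-3) - (-1)*5 = 12 - (-5) = 17
|a wedge b|^2 = 28^2 + (-10)^2 + 17^2
= 784 + 100 + 289
= 1173


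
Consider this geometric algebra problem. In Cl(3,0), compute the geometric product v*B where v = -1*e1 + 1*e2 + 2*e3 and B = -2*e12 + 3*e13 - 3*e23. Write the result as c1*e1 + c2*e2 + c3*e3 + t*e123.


vB has grade-1 (vector) and grade-3 (trivector) parts: vB = (v _| B) + (v ^ B).
Vector part <vB>_1:
  e1: -v2*b12 - v3*b13 = -(1)*(-2) - (2)*(3) = -4
  e2: v1*b12 - v3*b23 = (-1)*(-2) - (2)*(-3) = 8
  e3: v1*b13 + v2*b23 = (-1)*(3) + (1)*(-3) = -6
Trivector part <vB>_3:
  e123: v1*b23 - v2*b13 + v3*b12 = (-1)*(-3) - (1)*(3) + (2)*(-2) = -4
vB = -4*e1 + 8*e2 - 6*e3 - 4*e123


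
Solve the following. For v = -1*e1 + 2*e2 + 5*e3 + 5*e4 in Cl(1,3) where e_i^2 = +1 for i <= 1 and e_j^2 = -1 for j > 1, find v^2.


v^2 = sum of c_i^2 * e_i^2
Positive signature terms (e_i^2 = +1): (-1)^2 = 1
Negative signature terms (e_j^2 = -1): 2^2 + 5^2 + 5^2 = 54
v^2 = 1 - 54 = -53


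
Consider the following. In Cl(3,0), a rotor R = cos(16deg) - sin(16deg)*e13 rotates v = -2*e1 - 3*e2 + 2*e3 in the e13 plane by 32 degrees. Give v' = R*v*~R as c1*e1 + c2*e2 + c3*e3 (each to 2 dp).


Rotor R = cos(16deg) - sin(16deg)*e13
Rotation angle theta = 2 * 16 = 32 degrees in the e13 plane (e1 -> e3).
The component perpendicular to the plane (e2) is invariant: v'_2 = v2 = -3.00
cos(32deg) = 0.8480, sin(32deg) = 0.5299
v'_1 = v1*cos(theta) - v3*sin(theta) = -2*0.8480 - 2*0.5299 = -2.76
v'_3 = v1*sin(theta) + v3*cos(theta) = -2*0.5299 + 2*0.8480 = 0.64
v' = -2.76*e1 - 3.00*e2 + 0.64*e3


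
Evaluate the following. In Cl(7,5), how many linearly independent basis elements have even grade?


Even subalgebra dimension = 2^(n-1)
n = 7 + 5 = 12
2^(12 - 1) = 2^11 = 2048
Verification: sum of C(12,k) for even k = 1 + 66 + 495 + 924 + 495 + 66 + 1 = 2048
Result = 2048


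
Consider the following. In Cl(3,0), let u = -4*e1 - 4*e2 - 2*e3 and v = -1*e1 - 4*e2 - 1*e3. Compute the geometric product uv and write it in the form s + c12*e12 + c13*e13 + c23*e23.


In Cl(3,0): e_i^2 = 1, e_ie_j = -e_je_i for i != j.
Scalar part = u . v = (-4)*(-1) + (-4)*(-4) + (-2)*(-1)
= 4 + 16 + 2 = 22
e12 coeff = (-4)*(-4) - (-4)*(-1) = 16 - 4 = 12
e13 coeff = (-4)*(-1) - (-2)*(-1) = 4 - 2 = 2
e23 coeff = (-4)*(-1) - (-2)*(-4) = 4 - 8 = -4
uv = 22 + 12*e12 + 2*e13 - 4*e23


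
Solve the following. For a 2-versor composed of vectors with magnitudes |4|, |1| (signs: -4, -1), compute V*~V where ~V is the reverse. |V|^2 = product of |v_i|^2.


Each vector v_i has |v_i|^2 = s_i^2
Squared scales: (-4)^2 = 16, (-1)^2 = 1
|V|^2 = 16 * 1
= 16


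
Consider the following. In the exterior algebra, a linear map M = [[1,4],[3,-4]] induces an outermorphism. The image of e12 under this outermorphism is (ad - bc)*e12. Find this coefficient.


The outermorphism of a linear map f sends e1^e2 to f(e1)^f(e2).
f(e1) = 1*e1 + 3*e2
f(e2) = 4*e1 - 4*e2
f(e1) ^ f(e2) = (1*e1 + 3*e2) ^ (4*e1 - 4*e2)
= 1*(-4)*e12 + 3*4*e21
= (-4 - 12)*e12
= -16*e12
Coefficient = -16


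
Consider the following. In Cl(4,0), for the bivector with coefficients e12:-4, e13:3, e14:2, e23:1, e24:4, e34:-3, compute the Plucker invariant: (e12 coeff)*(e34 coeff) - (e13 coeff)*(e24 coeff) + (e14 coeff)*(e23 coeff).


Plucker relation: af - be + cd
a*f = (-4)*(-3) = 12
b*e = 3*4 = 12
c*d = 2*1 = 2
af - be + cd = 12 - 12 + 2
= 2


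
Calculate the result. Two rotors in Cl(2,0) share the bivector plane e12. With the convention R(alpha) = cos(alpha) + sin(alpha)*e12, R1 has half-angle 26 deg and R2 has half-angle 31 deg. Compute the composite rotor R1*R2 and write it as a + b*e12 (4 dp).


Same-plane rotors commute and their half-angles add:
R1*R2 = cos(a1 + a2) + sin(a1 + a2)*e12.
a1 + a2 = 26 + 31 = 57 deg
cos(57 deg) = 0.5446
sin(57 deg) = 0.8387
R1*R2 = 0.5446 + 0.8387*e12


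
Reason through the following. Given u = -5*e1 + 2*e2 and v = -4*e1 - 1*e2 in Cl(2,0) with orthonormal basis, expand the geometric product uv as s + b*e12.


Expand: (-5*e1 + 2*e2)(-4*e1 - 1*e2)
= (-5)*(-4)*e1e1 + (-5)*(-1)*e1e2 + 2*(-4)*e2e1 + 2*(-1)*e2e2
Using e1^2 = e2^2 = 1, e2e1 = -e1e2:
Scalar part s = (-5)*(-4) + 2*(-1) = 20 + (-2) = 18
Bivector part b = (-5)*(-1) - 2*(-4) = 5 - (-8) = 13
uv = 18 + 13*e12


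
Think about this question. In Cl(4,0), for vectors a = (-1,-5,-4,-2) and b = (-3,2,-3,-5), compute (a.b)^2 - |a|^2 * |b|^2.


a . b = (-1)*(-3) + (-5)*2 + (-4)*(-3) + (-2)*(-5)
= 3 + (-10) + 12 + 10 = 15
|a|^2 = (-1)^2 + (-5)^2 + (-4)^2 + (-2)^2 = 46
|b|^2 = (-3)^2 + 2^2 + (-3)^2 + (-5)^2 = 47
(a.b)^2 = 15^2 = 225
|a|^2 * |b|^2 = 46 * 47 = 2162
Result = 225 - 2162 = -1937


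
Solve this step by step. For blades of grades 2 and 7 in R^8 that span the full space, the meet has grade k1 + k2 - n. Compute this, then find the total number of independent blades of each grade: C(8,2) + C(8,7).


Meet grade = grade(A) + grade(B) - n
= 2 + 7 - 8 = 1
C(8,2) = 28
C(8,7) = 8
dim_A + dim_B = 28 + 8 = 36


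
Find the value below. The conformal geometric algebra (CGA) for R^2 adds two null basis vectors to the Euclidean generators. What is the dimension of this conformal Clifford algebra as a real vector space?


The conformal model of R^2 uses Cl(3,1): the 2 Euclidean generators plus two extra orthogonal generators e+ (e+^2 = +1) and e- (e-^2 = -1), from which the null vectors e0, einf are built.
Number of generators m = 2 + 2 = 4.
dim Cl(p,q) = 2^m = 2^4 = 16


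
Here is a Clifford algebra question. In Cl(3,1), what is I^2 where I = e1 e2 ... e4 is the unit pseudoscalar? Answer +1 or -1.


The pseudoscalar I = e1...e_n (product of all n generators) of Cl(p,q) satisfies I^2 = (-1)^(q + n(n-1)/2).
p = 3, q = 1, n = p + q = 4
n(n-1)/2 = 4 * 3 / 2 = 6
Exponent = q + n(n-1)/2 = 1 + 6 = 7
I^2 = (-1)^7 = -1


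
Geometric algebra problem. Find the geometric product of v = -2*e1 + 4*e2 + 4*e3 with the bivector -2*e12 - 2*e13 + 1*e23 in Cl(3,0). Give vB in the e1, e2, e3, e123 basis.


vB has grade-1 (vector) and grade-3 (trivector) parts: vB = (v _| B) + (v ^ B).
Vector part <vB>_1:
  e1: -v2*b12 - v3*b13 = -(4)*(-2) - (4)*(-2) = 16
  e2: v1*b12 - v3*b23 = (-2)*(-2) - (4)*(1) = 0
  e3: v1*b13 + v2*b23 = (-2)*(-2) + (4)*(1) = 8
Trivector part <vB>_3:
  e123: v1*b23 - v2*b13 + v3*b12 = (-2)*(1) - (4)*(-2) + (4)*(-2) = -2
vB = 16*e1 + 0*e2 + 8*e3 - 2*e123


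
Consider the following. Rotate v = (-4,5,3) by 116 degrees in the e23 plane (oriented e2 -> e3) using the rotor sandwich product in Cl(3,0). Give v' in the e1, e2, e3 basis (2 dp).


Rotor R = cos(58deg) - sin(58deg)*e23
Rotation angle theta = 2 * 58 = 116 degrees in the e23 plane (e2 -> e3).
The component perpendicular to the plane (e1) is invariant: v'_1 = v1 = -4.00
cos(116deg) = -0.4384, sin(116deg) = 0.8988
v'_2 = v2*cos(theta) - v3*sin(theta) = 5*(-0.4384) - 3*0.8988 = -4.89
v'_3 = v2*sin(theta) + v3*cos(theta) = 5*0.8988 + 3*(-0.4384) = 3.18
v' = -4.00*e1 - 4.89*e2 + 3.18*e3


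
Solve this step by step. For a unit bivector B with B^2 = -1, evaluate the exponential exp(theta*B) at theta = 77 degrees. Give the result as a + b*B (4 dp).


For a unit bivector B with B^2 = -1, the exponential series gives
e^(theta*B) = cos(theta) + sin(theta)*B (the GA analogue of Euler's formula).
theta = 77 degrees = 1.343904 rad
cos(77 deg) = 0.2250
sin(77 deg) = 0.9744
exp(theta*B) = 0.2250 + 0.9744*B


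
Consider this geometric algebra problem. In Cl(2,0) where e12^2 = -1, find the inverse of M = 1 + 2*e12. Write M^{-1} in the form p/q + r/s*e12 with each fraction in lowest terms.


M = 1 + 2*e12, where e12^2 = -1.
Since M commutes with its reverse ~M = a - b*e12, M * ~M = a^2 - b^2*e12^2 = a^2 + b^2.
So M^{-1} = ~M / (a^2 + b^2) = (a - b*e12)/(a^2 + b^2).
a^2 + b^2 = 1 + 4 = 5
Scalar part = 1/5 = 1/5
Bivector coeff = -2/5 = -2/5
M^{-1} = 1/5 - 2/5*e12


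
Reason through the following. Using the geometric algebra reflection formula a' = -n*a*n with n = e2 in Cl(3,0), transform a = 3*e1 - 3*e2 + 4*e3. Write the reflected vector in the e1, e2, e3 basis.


Reflection formula: a' = -n*a*n, with n = e2 (unit vector, n^2 = 1).
For reflection through hyperplane perp to e2:
The component along e2 flips sign, others stay.
a = (3, -3, 4)
a' = (3, 3, 4)
a' = 3*e1 + 3*e2 + 4*e3


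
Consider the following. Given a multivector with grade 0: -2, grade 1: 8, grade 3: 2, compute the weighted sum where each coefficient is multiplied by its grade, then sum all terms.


Grade-weighted sum = sum of grade_k * coefficient_k
0*(-2) = 0
1*8 = 8
3*2 = 6
Total = 0 + 8 + 6 = 14


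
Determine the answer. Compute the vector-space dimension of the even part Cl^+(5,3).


Even subalgebra dimension = 2^(n-1)
n = 5 + 3 = 8
2^(8 - 1) = 2^7 = 128
Verification: sum of C(8,k) for even k = 1 + 28 + 70 + 28 + 1 = 128
Result = 128


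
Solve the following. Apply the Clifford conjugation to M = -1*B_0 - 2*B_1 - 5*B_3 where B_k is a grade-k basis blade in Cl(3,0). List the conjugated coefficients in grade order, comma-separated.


Clifford conjugate sign for grade k: (-1)^(k(k+1)/2)
Grade 0: (-1)^(0*1/2) = (-1)^0 = 1, coeff -1 -> -1
Grade 1: (-1)^(1*2/2) = (-1)^1 = -1, coeff -2 -> 2
Grade 3: (-1)^(3*4/2) = (-1)^6 = 1, coeff -5 -> -5
Conjugated coefficients: -1, 2, -5


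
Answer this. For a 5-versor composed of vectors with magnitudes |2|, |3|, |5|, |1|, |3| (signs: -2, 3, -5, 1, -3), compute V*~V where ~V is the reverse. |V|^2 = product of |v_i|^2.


Each vector v_i has |v_i|^2 = s_i^2
Squared scales: (-2)^2 = 4, 3^2 = 9, (-5)^2 = 25, 1^2 = 1, (-3)^2 = 9
|V|^2 = 4 * 9 * 25 * 1 * 9
= 8100


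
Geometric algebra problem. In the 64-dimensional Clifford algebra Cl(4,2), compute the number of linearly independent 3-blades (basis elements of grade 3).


Number of grade-k basis blades in Cl(p,q) with n = p + q is C(n, k).
n = 4 + 2 = 6
C(6, 3) = 6! / (3! * 3!)
= 720 / (6 * 6)
= 20


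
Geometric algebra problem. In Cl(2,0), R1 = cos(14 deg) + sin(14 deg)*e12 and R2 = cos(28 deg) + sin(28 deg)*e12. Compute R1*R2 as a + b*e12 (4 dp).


Same-plane rotors commute and their half-angles add:
R1*R2 = cos(a1 + a2) + sin(a1 + a2)*e12.
a1 + a2 = 14 + 28 = 42 deg
cos(42 deg) = 0.7431
sin(42 deg) = 0.6691
R1*R2 = 0.7431 + 0.6691*e12


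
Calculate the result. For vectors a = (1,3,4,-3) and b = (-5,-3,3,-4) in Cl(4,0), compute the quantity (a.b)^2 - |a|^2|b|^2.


a . b = 1*(-5) + 3*(-3) + 4*3 + (-3)*(-4)
= -5 + (-9) + 12 + 12 = 10
|a|^2 = 1^2 + 3^2 + 4^2 + (-3)^2 = 35
|b|^2 = (-5)^2 + (-3)^2 + 3^2 + (-4)^2 = 59
(a.b)^2 = 10^2 = 100
|a|^2 * |b|^2 = 35 * 59 = 2065
Result = 100 - 2065 = -1965


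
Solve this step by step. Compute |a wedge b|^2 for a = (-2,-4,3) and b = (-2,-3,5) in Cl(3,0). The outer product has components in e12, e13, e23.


a wedge b = (a1*b2 - a2*b1)*e12 + (a1*b3 - a3*b1)*e13 + (a2*b3 - a3*b2)*e23
e12 coeff: (-2)*(-3) - (-4)*(-2) = 6 - 8 = -2
e13 coeff: (-2)*5 - 3*(-2) = -10 - (-6) = -4
e23 coeff: (-4)*5 - 3*(-3) = -20 - (-9) = -11
|a wedge b|^2 = (-2)^2 + (-4)^2 + (-11)^2
= 4 + 16 + 121
= 141


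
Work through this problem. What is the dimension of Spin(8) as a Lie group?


Spin(n) double-covers SO(n); both have Lie algebra so(n) of dimension n(n-1)/2.
n = 8
n(n-1) = 8 * 7 = 56
dim Spin(8) = 56/2 = 28


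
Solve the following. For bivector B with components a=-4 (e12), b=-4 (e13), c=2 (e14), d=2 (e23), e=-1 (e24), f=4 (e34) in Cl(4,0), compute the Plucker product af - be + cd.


Plucker relation: af - be + cd
a*f = (-4)*4 = -16
b*e = (-4)*(-1) = 4
c*d = 2*2 = 4
af - be + cd = -16 - 4 + 4
= -16


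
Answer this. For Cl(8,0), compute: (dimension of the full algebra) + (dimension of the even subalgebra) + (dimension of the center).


n = 8 + 0 = 8
Total dim = 2^8 = 256
Even subalgebra dim = 2^7 = 128
n is even, so center dim = 1
Sum = 256 + 128 + 1 = 385


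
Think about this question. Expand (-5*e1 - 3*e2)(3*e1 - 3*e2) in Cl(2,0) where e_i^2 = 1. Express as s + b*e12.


Expand: (-5*e1 - 3*e2)(3*e1 - 3*e2)
= (-5)*3*e1e1 + (-5)*(-3)*e1e2 + (-3)*3*e2e1 + (-3)*(-3)*e2e2
Using e1^2 = e2^2 = 1, e2e1 = -e1e2:
Scalar part s = (-5)*3 + (-3)*(-3) = -15 + 9 = -6
Bivector part b = (-5)*(-3) - (-3)*3 = 15 - (-9) = 24
uv = -6 + 24*e12


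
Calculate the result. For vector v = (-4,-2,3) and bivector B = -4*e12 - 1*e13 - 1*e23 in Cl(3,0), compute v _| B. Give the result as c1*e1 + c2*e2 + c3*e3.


Left contraction v _| B = <vB>_1 (grade-1 part of the geometric product vB).
Using e1_|e12 = e2, e2_|e12 = -e1, e1_|e13 = e3, e3_|e13 = -e1, e2_|e23 = e3, e3_|e23 = -e2:
e1 coeff: -v2*b12 - v3*b13 = -(-2)*(-4) - (3)*(-1) = -5
e2 coeff: v1*b12 - v3*b23 = (-4)*(-4) - (3)*(-1) = 19
e3 coeff: v1*b13 + v2*b23 = (-4)*(-1) + (-2)*(-1) = 6
v _| B = -5*e1 + 19*e2 + 6*e3


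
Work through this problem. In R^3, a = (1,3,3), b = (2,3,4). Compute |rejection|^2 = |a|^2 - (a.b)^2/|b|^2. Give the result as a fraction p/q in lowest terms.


|a|^2 = 1^2 + 3^2 + 3^2 = 19
|b|^2 = 2^2 + 3^2 + 4^2 = 29
a . b = 1*2 + 3*3 + 3*4 = 23
(a.b)^2 = 23^2 = 529
|rej|^2 = 19 - 529/29
= (551 - 529)/29
= 22/29
In lowest terms: 22/29


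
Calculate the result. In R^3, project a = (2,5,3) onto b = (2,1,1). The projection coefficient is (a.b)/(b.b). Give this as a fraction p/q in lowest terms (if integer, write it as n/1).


Projection coefficient = (a . b) / (b . b)
a . b = 2*2 + 5*1 + 3*1
= 4 + 5 + 3 = 12
b . b = 2^2 + 1^2 + 1^2
= 4 + 1 + 1 = 6
Coefficient = 12/6
In lowest terms: 2/1


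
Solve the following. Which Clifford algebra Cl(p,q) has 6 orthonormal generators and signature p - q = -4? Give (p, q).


We need p + q = 6 and p - q = -4.
Adding: 2p = 6 + (-4) = 2, so p = 1.
Then q = 6 - 1 = 5.
(p, q) = (1, 5)


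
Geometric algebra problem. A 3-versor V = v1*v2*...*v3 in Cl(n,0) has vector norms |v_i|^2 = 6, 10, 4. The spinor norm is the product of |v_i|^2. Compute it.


Spinor norm N(V) = |v1|^2 * |v2|^2 * ... * |v3|^2
= 6 * 10 * 4
Running product: 6, 60, 240
N(V) = 240


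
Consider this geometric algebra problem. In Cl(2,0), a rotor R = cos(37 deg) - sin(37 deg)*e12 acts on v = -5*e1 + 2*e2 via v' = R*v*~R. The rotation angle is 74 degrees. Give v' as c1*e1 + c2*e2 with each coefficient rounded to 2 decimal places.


Rotor R = cos(37deg) - sin(37deg)*e12
Rotation angle theta = 2 * 37 = 74 degrees
v' = R*v*~R rotates v by theta.
cos(74deg) = 0.2756, sin(74deg) = 0.9613
v'_1 = -5*cos(74deg) - 2*sin(74deg)
= -5*0.2756 - 2*0.9613
= -3.30
v'_2 = -5*sin(74deg) + 2*cos(74deg)
= -5*0.9613 + 2*0.2756
= -4.26
v' = -3.30*e1 - 4.26*e2


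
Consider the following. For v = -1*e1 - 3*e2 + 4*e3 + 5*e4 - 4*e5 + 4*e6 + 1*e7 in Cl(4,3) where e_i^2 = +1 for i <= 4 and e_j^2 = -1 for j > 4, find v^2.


v^2 = sum of c_i^2 * e_i^2
Positive signature terms (e_i^2 = +1): (-1)^2 + (-3)^2 + 4^2 + 5^2 = 51
Negative signature terms (e_j^2 = -1): (-4)^2 + 4^2 + 1^2 = 33
v^2 = 51 - 33 = 18


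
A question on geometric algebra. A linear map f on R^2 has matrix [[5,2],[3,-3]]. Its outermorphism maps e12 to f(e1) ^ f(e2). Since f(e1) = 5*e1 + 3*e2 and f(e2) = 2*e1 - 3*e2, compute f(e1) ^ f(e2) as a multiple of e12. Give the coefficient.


The outermorphism of a linear map f sends e1^e2 to f(e1)^f(e2).
f(e1) = 5*e1 + 3*e2
f(e2) = 2*e1 - 3*e2
f(e1) ^ f(e2) = (5*e1 + 3*e2) ^ (2*e1 - 3*e2)
= 5*(-3)*e12 + 3*2*e21
= (-15 - 6)*e12
= -21*e12
Coefficient = -21


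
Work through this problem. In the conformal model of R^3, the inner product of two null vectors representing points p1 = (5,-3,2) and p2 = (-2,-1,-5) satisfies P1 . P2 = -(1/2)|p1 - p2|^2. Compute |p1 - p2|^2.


p1 - p2 = (7, -2, 7)
|p1 - p2|^2 = 7^2 + (-2)^2 + 7^2
= 49 + 4 + 49
= 102


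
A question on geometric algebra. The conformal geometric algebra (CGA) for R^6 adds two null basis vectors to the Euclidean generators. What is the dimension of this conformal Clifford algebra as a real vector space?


The conformal model of R^6 uses Cl(7,1): the 6 Euclidean generators plus two extra orthogonal generators e+ (e+^2 = +1) and e- (e-^2 = -1), from which the null vectors e0, einf are built.
Number of generators m = 6 + 2 = 8.
dim Cl(p,q) = 2^m = 2^8 = 256


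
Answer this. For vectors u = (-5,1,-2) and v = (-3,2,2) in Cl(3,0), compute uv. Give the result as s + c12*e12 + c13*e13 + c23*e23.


In Cl(3,0): e_i^2 = 1, e_ie_j = -e_je_i for i != j.
Scalar part = u . v = (-5)*(-3) + 1*2 + (-2)*2
= 15 + 2 + (-4) = 13
e12 coeff = (-5)*2 - 1*(-3) = -10 - (-3) = -7
e13 coeff = (-5)*2 - (-2)*(-3) = -10 - 6 = -16
e23 coeff = 1*2 - (-2)*2 = 2 - (-4) = 6
uv = 13 - 7*e12 - 16*e13 + 6*e23


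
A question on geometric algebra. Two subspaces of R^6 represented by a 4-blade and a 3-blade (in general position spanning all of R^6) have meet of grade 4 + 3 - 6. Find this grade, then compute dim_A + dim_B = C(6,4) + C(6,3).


Meet grade = grade(A) + grade(B) - n
= 4 + 3 - 6 = 1
C(6,4) = 15
C(6,3) = 20
dim_A + dim_B = 15 + 20 = 35


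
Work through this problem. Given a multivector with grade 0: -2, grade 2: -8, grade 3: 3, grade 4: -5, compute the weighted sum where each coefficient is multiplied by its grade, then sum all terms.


Grade-weighted sum = sum of grade_k * coefficient_k
0*(-2) = 0
2*(-8) = -16
3*3 = 9
4*(-5) = -20
Total = 0 + (-16) + 9 + (-20) = -27


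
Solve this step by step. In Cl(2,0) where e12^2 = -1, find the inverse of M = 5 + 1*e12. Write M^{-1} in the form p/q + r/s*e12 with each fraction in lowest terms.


M = 5 + 1*e12, where e12^2 = -1.
Since M commutes with its reverse ~M = a - b*e12, M * ~M = a^2 - b^2*e12^2 = a^2 + b^2.
So M^{-1} = ~M / (a^2 + b^2) = (a - b*e12)/(a^2 + b^2).
a^2 + b^2 = 25 + 1 = 26
Scalar part = 5/26 = 5/26
Bivector coeff = -1/26 = -1/26
M^{-1} = 5/26 - 1/26*e12


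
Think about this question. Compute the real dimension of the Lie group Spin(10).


Spin(n) double-covers SO(n); both have Lie algebra so(n) of dimension n(n-1)/2.
n = 10
n(n-1) = 10 * 9 = 90
dim Spin(10) = 90/2 = 45


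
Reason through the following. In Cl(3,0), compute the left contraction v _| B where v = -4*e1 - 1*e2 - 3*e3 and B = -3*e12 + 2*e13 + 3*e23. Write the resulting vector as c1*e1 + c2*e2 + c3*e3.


Left contraction v _| B = <vB>_1 (grade-1 part of the geometric product vB).
Using e1_|e12 = e2, e2_|e12 = -e1, e1_|e13 = e3, e3_|e13 = -e1, e2_|e23 = e3, e3_|e23 = -e2:
e1 coeff: -v2*b12 - v3*b13 = -(-1)*(-3) - (-3)*(2) = 3
e2 coeff: v1*b12 - v3*b23 = (-4)*(-3) - (-3)*(3) = 21
e3 coeff: v1*b13 + v2*b23 = (-4)*(2) + (-1)*(3) = -11
v _| B = 3*e1 + 21*e2 - 11*e3


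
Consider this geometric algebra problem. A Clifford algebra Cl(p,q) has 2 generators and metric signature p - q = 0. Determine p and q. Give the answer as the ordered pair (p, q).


We need p + q = 2 and p - q = 0.
Adding: 2p = 2 + 0 = 2, so p = 1.
Then q = 2 - 1 = 1.
(p, q) = (1, 1)


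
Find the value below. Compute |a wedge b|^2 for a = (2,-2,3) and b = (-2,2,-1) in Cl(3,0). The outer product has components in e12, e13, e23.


a wedge b = (a1*b2 - a2*b1)*e12 + (a1*b3 - a3*b1)*e13 + (a2*b3 - a3*b2)*e23
e12 coeff: 2*2 - (-2)*(-2) = 4 - 4 = 0
e13 coeff: 2*(-1) - 3*(-2) = -2 - (-6) = 4
e23 coeff: (-2)*(-1) - 3*2 = 2 - 6 = -4
|a wedge b|^2 = 0^2 + 4^2 + (-4)^2
= 0 + 16 + 16
= 32


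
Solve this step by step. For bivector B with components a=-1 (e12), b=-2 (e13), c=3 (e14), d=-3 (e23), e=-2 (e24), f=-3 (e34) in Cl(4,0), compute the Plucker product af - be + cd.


Plucker relation: af - be + cd
a*f = (-1)*(-3) = 3
b*e = (-2)*(-2) = 4
c*d = 3*(-3) = -9
af - be + cd = 3 - 4 + (-9)
= -10


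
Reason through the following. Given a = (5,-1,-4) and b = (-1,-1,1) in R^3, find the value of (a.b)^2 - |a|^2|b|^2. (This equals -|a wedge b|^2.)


a . b = 5*(-1) + (-1)*(-1) + (-4)*1
= -5 + 1 + (-4) = -8
|a|^2 = 5^2 + (-1)^2 + (-4)^2 = 42
|b|^2 = (-1)^2 + (-1)^2 + 1^2 = 3
(a.b)^2 = (-8)^2 = 64
|a|^2 * |b|^2 = 42 * 3 = 126
Result = 64 - 126 = -62


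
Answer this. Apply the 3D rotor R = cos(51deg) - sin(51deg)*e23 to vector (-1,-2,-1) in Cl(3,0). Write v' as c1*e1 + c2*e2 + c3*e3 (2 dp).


Rotor R = cos(51deg) - sin(51deg)*e23
Rotation angle theta = 2 * 51 = 102 degrees in the e23 plane (e2 -> e3).
The component perpendicular to the plane (e1) is invariant: v'_1 = v1 = -1.00
cos(102deg) = -0.2079, sin(102deg) = 0.9781
v'_2 = v2*cos(theta) - v3*sin(theta) = -2*(-0.2079) - (-1)*0.9781 = 1.39
v'_3 = v2*sin(theta) + v3*cos(theta) = -2*0.9781 + (-1)*(-0.2079) = -1.75
v' = -1.00*e1 + 1.39*e2 - 1.75*e3


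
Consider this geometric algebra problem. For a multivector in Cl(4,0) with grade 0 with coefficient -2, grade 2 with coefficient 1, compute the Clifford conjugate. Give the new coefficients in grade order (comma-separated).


Clifford conjugate sign for grade k: (-1)^(k(k+1)/2)
Grade 0: (-1)^(0*1/2) = (-1)^0 = 1, coeff -2 -> -2
Grade 2: (-1)^(2*3/2) = (-1)^3 = -1, coeff 1 -> -1
Conjugated coefficients: -2, -1


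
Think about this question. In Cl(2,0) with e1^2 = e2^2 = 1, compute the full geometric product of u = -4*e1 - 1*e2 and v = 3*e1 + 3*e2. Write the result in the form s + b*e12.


Expand: (-4*e1 - 1*e2)(3*e1 + 3*e2)
= (-4)*3*e1e1 + (-4)*3*e1e2 + (-1)*3*e2e1 + (-1)*3*e2e2
Using e1^2 = e2^2 = 1, e2e1 = -e1e2:
Scalar part s = (-4)*3 + (-1)*3 = -12 + (-3) = -15
Bivector part b = (-4)*3 - (-1)*3 = -12 - (-3) = -9
uv = -15 - 9*e12


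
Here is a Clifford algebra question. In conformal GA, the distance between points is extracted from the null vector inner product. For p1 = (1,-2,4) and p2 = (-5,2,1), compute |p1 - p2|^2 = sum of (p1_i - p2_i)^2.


p1 - p2 = (6, -4, 3)
|p1 - p2|^2 = 6^2 + (-4)^2 + 3^2
= 36 + 16 + 9
= 61


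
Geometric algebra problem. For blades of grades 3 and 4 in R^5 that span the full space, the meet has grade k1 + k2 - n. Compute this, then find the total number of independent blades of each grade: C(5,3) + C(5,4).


Meet grade = grade(A) + grade(B) - n
= 3 + 4 - 5 = 2
C(5,3) = 10
C(5,4) = 5
dim_A + dim_B = 10 + 5 = 15


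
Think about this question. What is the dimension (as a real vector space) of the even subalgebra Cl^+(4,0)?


Even subalgebra dimension = 2^(n-1)
n = 4 + 0 = 4
2^(4 - 1) = 2^3 = 8
Verification: sum of C(4,k) for even k = 1 + 6 + 1 = 8
Result = 8


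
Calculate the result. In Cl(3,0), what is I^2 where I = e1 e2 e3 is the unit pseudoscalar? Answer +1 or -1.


The pseudoscalar I = e1...e_n (product of all n generators) of Cl(p,q) satisfies I^2 = (-1)^(q + n(n-1)/2).
p = 3, q = 0, n = p + q = 3
n(n-1)/2 = 3 * 2 / 2 = 3
Exponent = q + n(n-1)/2 = 0 + 3 = 3
I^2 = (-1)^3 = -1


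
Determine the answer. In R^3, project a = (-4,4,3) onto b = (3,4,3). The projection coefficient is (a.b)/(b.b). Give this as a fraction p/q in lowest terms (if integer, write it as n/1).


Projection coefficient = (a . b) / (b . b)
a . b = (-4)*3 + 4*4 + 3*3
= -12 + 16 + 9 = 13
b . b = 3^2 + 4^2 + 3^2
= 9 + 16 + 9 = 34
Coefficient = 13/34
In lowest terms: 13/34


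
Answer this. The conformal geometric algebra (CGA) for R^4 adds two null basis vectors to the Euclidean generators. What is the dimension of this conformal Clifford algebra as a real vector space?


The conformal model of R^4 uses Cl(5,1): the 4 Euclidean generators plus two extra orthogonal generators e+ (e+^2 = +1) and e- (e-^2 = -1), from which the null vectors e0, einf are built.
Number of generators m = 4 + 2 = 6.
dim Cl(p,q) = 2^m = 2^6 = 64


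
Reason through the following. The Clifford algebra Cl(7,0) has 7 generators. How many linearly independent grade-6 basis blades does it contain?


Number of grade-k basis blades in Cl(p,q) with n = p + q is C(n, k).
n = 7 + 0 = 7
C(7, 6) = 7! / (6! * 1!)
= 5040 / (720 * 1)
= 7


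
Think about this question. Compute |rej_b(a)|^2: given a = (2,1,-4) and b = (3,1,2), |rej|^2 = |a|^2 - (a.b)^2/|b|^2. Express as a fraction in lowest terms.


|a|^2 = 2^2 + 1^2 + (-4)^2 = 21
|b|^2 = 3^2 + 1^2 + 2^2 = 14
a . b = 2*3 + 1*1 + (-4)*2 = -1
(a.b)^2 = (-1)^2 = 1
|rej|^2 = 21 - 1/14
= (294 - 1)/14
= 293/14
In lowest terms: 293/14


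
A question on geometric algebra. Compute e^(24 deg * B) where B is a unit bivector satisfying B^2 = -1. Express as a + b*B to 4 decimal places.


For a unit bivector B with B^2 = -1, the exponential series gives
e^(theta*B) = cos(theta) + sin(theta)*B (the GA analogue of Euler's formula).
theta = 24 degrees = 0.418879 rad
cos(24 deg) = 0.9135
sin(24 deg) = 0.4067
exp(theta*B) = 0.9135 + 0.4067*B


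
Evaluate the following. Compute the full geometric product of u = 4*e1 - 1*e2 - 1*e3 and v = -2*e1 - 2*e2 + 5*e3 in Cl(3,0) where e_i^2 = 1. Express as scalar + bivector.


In Cl(3,0): e_i^2 = 1, e_ie_j = -e_je_i for i != j.
Scalar part = u . v = 4*(-2) + (-1)*(-2) + (-1)*5
= -8 + 2 + (-5) = -11
e12 coeff = 4*(-2) - (-1)*(-2) = -8 - 2 = -10
e13 coeff = 4*5 - (-1)*(-2) = 20 - 2 = 18
e23 coeff = (-1)*5 - (-1)*(-2) = -5 - 2 = -7
uv = -11 - 10*e12 + 18*e13 - 7*e23


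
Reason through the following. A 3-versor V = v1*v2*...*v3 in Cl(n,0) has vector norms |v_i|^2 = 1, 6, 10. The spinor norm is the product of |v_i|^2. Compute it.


Spinor norm N(V) = |v1|^2 * |v2|^2 * ... * |v3|^2
= 1 * 6 * 10
Running product: 1, 6, 60
N(V) = 60


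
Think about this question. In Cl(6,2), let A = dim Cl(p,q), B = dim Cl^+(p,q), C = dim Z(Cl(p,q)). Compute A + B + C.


n = 6 + 2 = 8
Total dim = 2^8 = 256
Even subalgebra dim = 2^7 = 128
n is even, so center dim = 1
Sum = 256 + 128 + 1 = 385


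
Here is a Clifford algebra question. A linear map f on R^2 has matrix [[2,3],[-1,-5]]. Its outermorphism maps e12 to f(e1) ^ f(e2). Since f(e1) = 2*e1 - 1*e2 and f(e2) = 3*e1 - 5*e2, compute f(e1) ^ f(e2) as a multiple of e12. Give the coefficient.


The outermorphism of a linear map f sends e1^e2 to f(e1)^f(e2).
f(e1) = 2*e1 - 1*e2
f(e2) = 3*e1 - 5*e2
f(e1) ^ f(e2) = (2*e1 - 1*e2) ^ (3*e1 - 5*e2)
= 2*(-5)*e12 + (-1)*3*e21
= (-10 - (-3))*e12
= -7*e12
Coefficient = -7


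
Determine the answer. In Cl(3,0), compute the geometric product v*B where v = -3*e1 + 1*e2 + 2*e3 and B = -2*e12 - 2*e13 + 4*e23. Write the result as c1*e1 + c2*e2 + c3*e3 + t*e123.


vB has grade-1 (vector) and grade-3 (trivector) parts: vB = (v _| B) + (v ^ B).
Vector part <vB>_1:
  e1: -v2*b12 - v3*b13 = -(1)*(-2) - (2)*(-2) = 6
  e2: v1*b12 - v3*b23 = (-3)*(-2) - (2)*(4) = -2
  e3: v1*b13 + v2*b23 = (-3)*(-2) + (1)*(4) = 10
Trivector part <vB>_3:
  e123: v1*b23 - v2*b13 + v3*b12 = (-3)*(4) - (1)*(-2) + (2)*(-2) = -14
vB = 6*e1 - 2*e2 + 10*e3 - 14*e123


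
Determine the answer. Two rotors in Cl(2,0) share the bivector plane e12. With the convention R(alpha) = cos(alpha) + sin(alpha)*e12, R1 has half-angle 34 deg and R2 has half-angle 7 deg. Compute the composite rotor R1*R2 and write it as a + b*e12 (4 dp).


Same-plane rotors commute and their half-angles add:
R1*R2 = cos(a1 + a2) + sin(a1 + a2)*e12.
a1 + a2 = 34 + 7 = 41 deg
cos(41 deg) = 0.7547
sin(41 deg) = 0.6561
R1*R2 = 0.7547 + 0.6561*e12


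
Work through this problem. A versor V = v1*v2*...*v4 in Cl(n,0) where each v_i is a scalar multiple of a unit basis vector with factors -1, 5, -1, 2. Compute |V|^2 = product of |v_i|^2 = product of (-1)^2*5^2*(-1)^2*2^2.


Each vector v_i has |v_i|^2 = s_i^2
Squared scales: (-1)^2 = 1, 5^2 = 25, (-1)^2 = 1, 2^2 = 4
|V|^2 = 1 * 25 * 1 * 4
= 100


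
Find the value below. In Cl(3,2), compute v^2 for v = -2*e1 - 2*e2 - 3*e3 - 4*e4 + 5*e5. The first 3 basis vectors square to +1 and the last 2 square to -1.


v^2 = sum of c_i^2 * e_i^2
Positive signature terms (e_i^2 = +1): (-2)^2 + (-2)^2 + (-3)^2 = 17
Negative signature terms (e_j^2 = -1): (-4)^2 + 5^2 = 41
v^2 = 17 - 41 = -24


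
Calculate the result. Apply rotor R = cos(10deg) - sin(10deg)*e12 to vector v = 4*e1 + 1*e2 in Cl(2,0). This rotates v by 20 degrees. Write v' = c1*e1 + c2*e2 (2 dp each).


Rotor R = cos(10deg) - sin(10deg)*e12
Rotation angle theta = 2 * 10 = 20 degrees
v' = R*v*~R rotates v by theta.
cos(20deg) = 0.9397, sin(20deg) = 0.3420
v'_1 = 4*cos(20deg) - 1*sin(20deg)
= 4*0.9397 - 1*0.3420
= 3.42
v'_2 = 4*sin(20deg) + 1*cos(20deg)
= 4*0.3420 + 1*0.9397
= 2.31
v' = 3.42*e1 + 2.31*e2


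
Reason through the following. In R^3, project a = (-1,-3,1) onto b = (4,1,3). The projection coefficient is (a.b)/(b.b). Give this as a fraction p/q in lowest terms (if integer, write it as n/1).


Projection coefficient = (a . b) / (b . b)
a . b = (-1)*4 + (-3)*1 + 1*3
= -4 + (-3) + 3 = -4
b . b = 4^2 + 1^2 + 3^2
= 16 + 1 + 9 = 26
Coefficient = -4/26
In lowest terms: -2/13


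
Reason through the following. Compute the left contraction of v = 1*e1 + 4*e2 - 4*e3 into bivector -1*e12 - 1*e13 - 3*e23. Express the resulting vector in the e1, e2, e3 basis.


Left contraction v _| B = <vB>_1 (grade-1 part of the geometric product vB).
Using e1_|e12 = e2, e2_|e12 = -e1, e1_|e13 = e3, e3_|e13 = -e1, e2_|e23 = e3, e3_|e23 = -e2:
e1 coeff: -v2*b12 - v3*b13 = -(4)*(-1) - (-4)*(-1) = 0
e2 coeff: v1*b12 - v3*b23 = (1)*(-1) - (-4)*(-3) = -13
e3 coeff: v1*b13 + v2*b23 = (1)*(-1) + (4)*(-3) = -13
v _| B = 0*e1 - 13*e2 - 13*e3


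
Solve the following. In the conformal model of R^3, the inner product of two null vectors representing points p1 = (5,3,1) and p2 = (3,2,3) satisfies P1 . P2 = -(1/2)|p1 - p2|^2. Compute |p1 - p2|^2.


p1 - p2 = (2, 1, -2)
|p1 - p2|^2 = 2^2 + 1^2 + (-2)^2
= 4 + 1 + 4
= 9


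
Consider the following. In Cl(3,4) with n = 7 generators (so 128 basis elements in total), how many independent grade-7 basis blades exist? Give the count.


Number of grade-k basis blades in Cl(p,q) with n = p + q is C(n, k).
n = 3 + 4 = 7
C(7, 7) = 7! / (7! * 0!)
= 5040 / (5040 * 1)
= 1


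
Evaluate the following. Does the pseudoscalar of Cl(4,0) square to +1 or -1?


The pseudoscalar I = e1...e_n (product of all n generators) of Cl(p,q) satisfies I^2 = (-1)^(q + n(n-1)/2).
p = 4, q = 0, n = p + q = 4
n(n-1)/2 = 4 * 3 / 2 = 6
Exponent = q + n(n-1)/2 = 0 + 6 = 6
I^2 = (-1)^6 = +1


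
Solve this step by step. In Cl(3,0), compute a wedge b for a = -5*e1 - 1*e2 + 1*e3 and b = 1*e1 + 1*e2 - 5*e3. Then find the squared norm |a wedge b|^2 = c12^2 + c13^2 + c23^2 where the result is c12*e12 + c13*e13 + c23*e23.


a wedge b = (a1*b2 - a2*b1)*e12 + (a1*b3 - a3*b1)*e13 + (a2*b3 - a3*b2)*e23
e12 coeff: (-5)*1 - (-1)*1 = -5 - (-1) = -4
e13 coeff: (-5)*(-5) - 1*1 = 25 - 1 = 24
e23 coeff: (-1)*(-5) - 1*1 = 5 - 1 = 4
|a wedge b|^2 = (-4)^2 + 24^2 + 4^2
= 16 + 576 + 16
= 608


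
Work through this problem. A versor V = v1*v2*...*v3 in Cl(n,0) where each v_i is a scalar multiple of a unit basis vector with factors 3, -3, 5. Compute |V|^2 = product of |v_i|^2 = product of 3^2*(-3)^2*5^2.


Each vector v_i has |v_i|^2 = s_i^2
Squared scales: 3^2 = 9, (-3)^2 = 9, 5^2 = 25
|V|^2 = 9 * 9 * 25
= 2025


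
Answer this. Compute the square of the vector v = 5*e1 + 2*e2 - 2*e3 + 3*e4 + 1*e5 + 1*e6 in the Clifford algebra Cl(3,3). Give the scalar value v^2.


v^2 = sum of c_i^2 * e_i^2
Positive signature terms (e_i^2 = +1): 5^2 + 2^2 + (-2)^2 = 33
Negative signature terms (e_j^2 = -1): 3^2 + 1^2 + 1^2 = 11
v^2 = 33 - 11 = 22


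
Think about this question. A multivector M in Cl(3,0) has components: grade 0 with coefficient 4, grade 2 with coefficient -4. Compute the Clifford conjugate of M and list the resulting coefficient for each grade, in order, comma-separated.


Clifford conjugate sign for grade k: (-1)^(k(k+1)/2)
Grade 0: (-1)^(0*1/2) = (-1)^0 = 1, coeff 4 -> 4
Grade 2: (-1)^(2*3/2) = (-1)^3 = -1, coeff -4 -> 4
Conjugated coefficients: 4, 4


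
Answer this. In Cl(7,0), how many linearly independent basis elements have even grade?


Even subalgebra dimension = 2^(n-1)
n = 7 + 0 = 7
2^(7 - 1) = 2^6 = 64
Verification: sum of C(7,k) for even k = 1 + 21 + 35 + 7 = 64
Result = 64


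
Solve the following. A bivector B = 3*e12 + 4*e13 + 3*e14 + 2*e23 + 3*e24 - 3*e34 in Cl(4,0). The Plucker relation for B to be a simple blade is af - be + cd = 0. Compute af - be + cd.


Plucker relation: af - be + cd
a*f = 3*(-3) = -9
b*e = 4*3 = 12
c*d = 3*2 = 6
af - be + cd = -9 - 12 + 6
= -15


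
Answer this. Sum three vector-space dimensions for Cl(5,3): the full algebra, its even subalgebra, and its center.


n = 5 + 3 = 8
Total dim = 2^8 = 256
Even subalgebra dim = 2^7 = 128
n is even, so center dim = 1
Sum = 256 + 128 + 1 = 385


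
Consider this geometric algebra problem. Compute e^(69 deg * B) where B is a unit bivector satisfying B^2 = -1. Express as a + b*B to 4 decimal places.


For a unit bivector B with B^2 = -1, the exponential series gives
e^(theta*B) = cos(theta) + sin(theta)*B (the GA analogue of Euler's formula).
theta = 69 degrees = 1.204277 rad
cos(69 deg) = 0.3584
sin(69 deg) = 0.9336
exp(theta*B) = 0.3584 + 0.9336*B


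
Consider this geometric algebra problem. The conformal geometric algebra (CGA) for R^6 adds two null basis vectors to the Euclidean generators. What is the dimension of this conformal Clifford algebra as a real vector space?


The conformal model of R^6 uses Cl(7,1): the 6 Euclidean generators plus two extra orthogonal generators e+ (e+^2 = +1) and e- (e-^2 = -1), from which the null vectors e0, einf are built.
Number of generators m = 6 + 2 = 8.
dim Cl(p,q) = 2^m = 2^8 = 256


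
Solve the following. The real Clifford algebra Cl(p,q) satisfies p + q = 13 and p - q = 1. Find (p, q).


We need p + q = 13 and p - q = 1.
Adding: 2p = 13 + 1 = 14, so p = 7.
Then q = 13 - 7 = 6.
(p, q) = (7, 6)


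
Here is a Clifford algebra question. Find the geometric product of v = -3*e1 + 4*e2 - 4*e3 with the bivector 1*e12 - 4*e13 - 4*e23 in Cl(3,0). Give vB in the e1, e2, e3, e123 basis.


vB has grade-1 (vector) and grade-3 (trivector) parts: vB = (v _| B) + (v ^ B).
Vector part <vB>_1:
  e1: -v2*b12 - v3*b13 = -(4)*(1) - (-4)*(-4) = -20
  e2: v1*b12 - v3*b23 = (-3)*(1) - (-4)*(-4) = -19
  e3: v1*b13 + v2*b23 = (-3)*(-4) + (4)*(-4) = -4
Trivector part <vB>_3:
  e123: v1*b23 - v2*b13 + v3*b12 = (-3)*(-4) - (4)*(-4) + (-4)*(1) = 24
vB = -20*e1 - 19*e2 - 4*e3 + 24*e123


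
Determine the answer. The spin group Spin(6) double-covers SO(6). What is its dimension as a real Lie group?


Spin(n) double-covers SO(n); both have Lie algebra so(n) of dimension n(n-1)/2.
n = 6
n(n-1) = 6 * 5 = 30
dim Spin(6) = 30/2 = 15


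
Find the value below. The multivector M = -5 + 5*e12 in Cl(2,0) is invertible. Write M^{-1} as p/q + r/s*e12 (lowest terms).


M = -5 + 5*e12, where e12^2 = -1.
Since M commutes with its reverse ~M = a - b*e12, M * ~M = a^2 - b^2*e12^2 = a^2 + b^2.
So M^{-1} = ~M / (a^2 + b^2) = (a - b*e12)/(a^2 + b^2).
a^2 + b^2 = 25 + 25 = 50
Scalar part = -5/50 = -1/10
Bivector coeff = -5/50 = -1/10
M^{-1} = -1/10 - 1/10*e12


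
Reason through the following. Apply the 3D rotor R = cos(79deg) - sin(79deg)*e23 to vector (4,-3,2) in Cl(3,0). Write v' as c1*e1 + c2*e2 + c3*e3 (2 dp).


Rotor R = cos(79deg) - sin(79deg)*e23
Rotation angle theta = 2 * 79 = 158 degrees in the e23 plane (e2 -> e3).
The component perpendicular to the plane (e1) is invariant: v'_1 = v1 = 4.00
cos(158deg) = -0.9272, sin(158deg) = 0.3746
v'_2 = v2*cos(theta) - v3*sin(theta) = -3*(-0.9272) - 2*0.3746 = 2.03
v'_3 = v2*sin(theta) + v3*cos(theta) = -3*0.3746 + 2*(-0.9272) = -2.98
v' = 4.00*e1 + 2.03*e2 - 2.98*e3


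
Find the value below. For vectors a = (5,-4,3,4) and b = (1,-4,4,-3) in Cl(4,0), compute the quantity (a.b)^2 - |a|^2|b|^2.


a . b = 5*1 + (-4)*(-4) + 3*4 + 4*(-3)
= 5 + 16 + 12 + (-12) = 21
|a|^2 = 5^2 + (-4)^2 + 3^2 + 4^2 = 66
|b|^2 = 1^2 + (-4)^2 + 4^2 + (-3)^2 = 42
(a.b)^2 = 21^2 = 441
|a|^2 * |b|^2 = 66 * 42 = 2772
Result = 441 - 2772 = -2331


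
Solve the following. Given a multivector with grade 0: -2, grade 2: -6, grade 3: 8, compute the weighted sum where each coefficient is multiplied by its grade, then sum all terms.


Grade-weighted sum = sum of grade_k * coefficient_k
0*(-2) = 0
2*(-6) = -12
3*8 = 24
Total = 0 + (-12) + 24 = 12


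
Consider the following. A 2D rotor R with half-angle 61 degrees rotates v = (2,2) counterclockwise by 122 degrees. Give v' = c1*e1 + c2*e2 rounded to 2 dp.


Rotor R = cos(61deg) - sin(61deg)*e12
Rotation angle theta = 2 * 61 = 122 degrees
v' = R*v*~R rotates v by theta.
cos(122deg) = -0.5299, sin(122deg) = 0.8480
v'_1 = 2*cos(122deg) - 2*sin(122deg)
= 2*(-0.5299) - 2*0.8480
= -2.76
v'_2 = 2*sin(122deg) + 2*cos(122deg)
= 2*0.8480 + 2*(-0.5299)
= 0.64
v' = -2.76*e1 + 0.64*e2


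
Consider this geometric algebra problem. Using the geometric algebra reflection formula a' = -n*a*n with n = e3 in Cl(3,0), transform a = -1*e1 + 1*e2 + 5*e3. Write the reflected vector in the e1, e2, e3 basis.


Reflection formula: a' = -n*a*n, with n = e3 (unit vector, n^2 = 1).
For reflection through hyperplane perp to e3:
The component along e3 flips sign, others stay.
a = (-1, 1, 5)
a' = (-1, 1, -5)
a' = -1*e1 + 1*e2 - 5*e3


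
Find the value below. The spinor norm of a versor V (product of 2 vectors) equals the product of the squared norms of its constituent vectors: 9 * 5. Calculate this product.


Spinor norm N(V) = |v1|^2 * |v2|^2 * ... * |v2|^2
= 9 * 5
Running product: 9, 45
N(V) = 45
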